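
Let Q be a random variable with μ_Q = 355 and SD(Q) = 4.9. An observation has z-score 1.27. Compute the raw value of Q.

Q = μ_Q + z·SD(Q) = 355 + 1.27·4.9 = 361.223.

Q = 361.223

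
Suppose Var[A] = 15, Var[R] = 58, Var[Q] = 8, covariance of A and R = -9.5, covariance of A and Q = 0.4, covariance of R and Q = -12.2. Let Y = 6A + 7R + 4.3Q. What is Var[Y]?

Var[Y] = a²·Var[A] + b²·Var[R] + c²·Var[Q] + 2ab·covariance of A and R + 2ac·covariance of A and Q + 2bc·covariance of R and Q, with a = 6, b = 7, c = 4.3.
= 540 + 2842 + 147.92 + (-798) + 20.64 + (-734.44)
= 2018.12.

Var[Y] = 2018.12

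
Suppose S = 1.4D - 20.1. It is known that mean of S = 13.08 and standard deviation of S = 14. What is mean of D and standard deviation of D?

mean of D = 23.7, standard deviation of D = 10

From S = 1.4D - 20.1: mean of S = a·mean of D + b, so mean of D = (mean of S − b)/a = (13.08 − (-20.1))/1.4 = 23.7.
standard deviation of S = |a|·standard deviation of D, so standard deviation of D = 14/|1.4| = 10.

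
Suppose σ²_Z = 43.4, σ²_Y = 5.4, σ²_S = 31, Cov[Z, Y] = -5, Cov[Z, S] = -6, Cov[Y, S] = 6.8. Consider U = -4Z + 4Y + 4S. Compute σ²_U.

σ²_U = 1846.4

σ²_U = a²·σ²_Z + b²·σ²_Y + c²·σ²_S + 2ab·Cov[Z, Y] + 2ac·Cov[Z, S] + 2bc·Cov[Y, S], with a = -4, b = 4, c = 4.
= 694.4 + 86.4 + 496 + 160 + 192 + 217.6
= 1846.4.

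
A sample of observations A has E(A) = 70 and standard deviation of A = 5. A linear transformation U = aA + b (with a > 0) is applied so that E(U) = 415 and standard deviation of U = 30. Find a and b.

standard deviation of U = a·standard deviation of A (a > 0), so a = 30/5 = 6.
E(U) = a·E(A) + b, so b = 415 − 6·70 = -5.

a = 6, b = -5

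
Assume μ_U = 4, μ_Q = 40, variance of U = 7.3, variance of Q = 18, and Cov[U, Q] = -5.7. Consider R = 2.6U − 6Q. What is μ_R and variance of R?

μ_R = 2.6·μ_U + (-6)·μ_Q = 2.6·4 + (-6)·40 = -229.6.
variance of R = a²·variance of U + b²·variance of Q + 2ab·Cov[U, Q] with a = 2.6, b = -6.
= 2.6²·7.3 + (-6)²·18 + 2·2.6·(-6)·(-5.7)
= 49.348 + 648 + 177.84 = 875.188.

μ_R = -229.6, variance of R = 875.188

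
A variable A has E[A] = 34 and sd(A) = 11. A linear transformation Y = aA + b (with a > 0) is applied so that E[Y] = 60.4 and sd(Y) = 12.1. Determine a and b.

sd(Y) = a·sd(A) (a > 0), so a = 12.1/11 = 1.1.
E[Y] = a·E[A] + b, so b = 60.4 − 1.1·34 = 23.

a = 1.1, b = 23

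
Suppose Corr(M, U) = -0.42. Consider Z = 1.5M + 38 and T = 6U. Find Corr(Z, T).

Corr(Z, T) = -0.42

Linear rescalings preserve correlation up to sign; here the slopes 1.5 and 6 have the same sign, so Corr(Z, T) = Corr(M, U) = -0.42.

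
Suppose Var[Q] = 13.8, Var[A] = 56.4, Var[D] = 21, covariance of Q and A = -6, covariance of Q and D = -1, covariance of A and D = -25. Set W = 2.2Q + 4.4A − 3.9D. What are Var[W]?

Var[W] = a²·Var[Q] + b²·Var[A] + c²·Var[D] + 2ab·covariance of Q and A + 2ac·covariance of Q and D + 2bc·covariance of A and D, with a = 2.2, b = 4.4, c = -3.9.
= 66.792 + 1091.904 + 319.41 + (-116.16) + 17.16 + 858
= 2237.106.

Var[W] = 2237.106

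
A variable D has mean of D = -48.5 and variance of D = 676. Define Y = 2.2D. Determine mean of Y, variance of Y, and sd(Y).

Y = 2.2D is linear with a = 2.2, b = 0.
mean of Y = a·mean of D + b = 2.2·(-48.5) = -106.7.
variance of Y = a²·variance of D = 2.2²·676 = 3271.84.
sd(D) = √676 = 26.
sd(Y) = |a|·sd(D) = |2.2|·26 = 57.2.

mean of Y = -106.7, variance of Y = 3271.84, sd(Y) = 57.2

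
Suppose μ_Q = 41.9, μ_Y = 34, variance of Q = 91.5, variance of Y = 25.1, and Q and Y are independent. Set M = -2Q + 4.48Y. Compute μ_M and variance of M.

μ_M = 68.52, variance of M = 869.76704

μ_M = (-2)·μ_Q + 4.48·μ_Y = (-2)·41.9 + 4.48·34 = 68.52.
variance of M = a²·variance of Q + b²·variance of Y + 2ab·Cov(Q, Y) with a = -2, b = 4.48.
Independence gives Cov(Q, Y) = 0.
= (-2)²·91.5 + 4.48²·25.1 + 2·(-2)·4.48·0
= 366 + 503.76704 + 0 = 869.76704.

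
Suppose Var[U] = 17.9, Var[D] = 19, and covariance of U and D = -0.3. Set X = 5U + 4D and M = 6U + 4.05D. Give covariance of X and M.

By bilinearity, covariance of X and M = ac·Var[U] + bd·Var[D] + (ad+bc)·covariance of U and D, with a=5, b=4, c=6, d=4.05.
ac·Var[U] = 5·6·17.9 = 537
bd·Var[D] = 4·4.05·19 = 307.8
(ad+bc)·covariance of U and D = (44.25)·(-0.3) = -13.275
covariance of X and M = 537 + 307.8 + (-13.275) = 831.525.

covariance of X and M = 831.525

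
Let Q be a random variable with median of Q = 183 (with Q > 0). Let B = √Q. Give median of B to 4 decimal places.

median of B = 13.5277

√Q is monotone on this domain, so median of B = √(183) ≈ 13.5277.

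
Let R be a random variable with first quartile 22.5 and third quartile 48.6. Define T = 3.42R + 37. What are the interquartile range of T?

IQR of R = Q3 − Q1 = 48.6 − 22.5 = 26.1.
Under T = aR + b, IQR(T) = |a|·IQR(R) = |3.42|·26.1 = 89.262 (shifts cancel; spread scales by |a|).

IQR(T) = 89.262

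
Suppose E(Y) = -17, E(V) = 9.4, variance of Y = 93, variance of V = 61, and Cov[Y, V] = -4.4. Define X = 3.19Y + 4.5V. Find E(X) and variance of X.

E(X) = 3.19·E(Y) + 4.5·E(V) = 3.19·(-17) + 4.5·9.4 = -11.93.
variance of X = a²·variance of Y + b²·variance of V + 2ab·Cov[Y, V] with a = 3.19, b = 4.5.
= 3.19²·93 + 4.5²·61 + 2·3.19·4.5·(-4.4)
= 946.3773 + 1235.25 + (-126.324) = 2055.3033.

E(X) = -11.93, variance of X = 2055.3033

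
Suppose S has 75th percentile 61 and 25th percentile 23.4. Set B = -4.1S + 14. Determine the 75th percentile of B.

Since a = -4.1 < 0 the transformation is decreasing, reversing order: the 75th percentile of B corresponds to the 25th percentile of S.
So P_{75}(B) = a·P_{25}(S) + b = (-4.1)·23.4 + 14 = -81.94.

75th percentile of B = -81.94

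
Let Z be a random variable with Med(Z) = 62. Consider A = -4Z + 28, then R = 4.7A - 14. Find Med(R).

Med(A) = (-4)·62 + 28 = -220.
Med(R) = 4.7·(-220) + (-14) = -1048.

Med(R) = -1048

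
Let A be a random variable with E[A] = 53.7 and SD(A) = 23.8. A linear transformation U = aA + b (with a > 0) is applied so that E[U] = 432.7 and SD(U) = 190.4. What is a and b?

SD(U) = a·SD(A) (a > 0), so a = 190.4/23.8 = 8.
E[U] = a·E[A] + b, so b = 432.7 − 8·53.7 = 3.1.

a = 8, b = 3.1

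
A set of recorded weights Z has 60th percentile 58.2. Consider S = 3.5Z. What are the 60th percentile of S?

60th percentile of S = 203.7

Since a = 3.5 > 0 the transformation is increasing, so the 60th percentile of S = a·(P_{60} of Z) + b = 3.5·58.2 = 203.7.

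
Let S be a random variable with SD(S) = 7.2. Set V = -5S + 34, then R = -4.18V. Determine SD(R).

SD(V) = |-5|·7.2 = 36.
SD(R) = |-4.18|·36 = 150.48.

SD(R) = 150.48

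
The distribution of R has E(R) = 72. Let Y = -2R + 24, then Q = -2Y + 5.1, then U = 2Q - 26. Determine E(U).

E(U) = 464.2

E(Y) = (-2)·72 + 24 = -120.
E(Q) = (-2)·(-120) + 5.1 = 245.1.
E(U) = 2·245.1 + (-26) = 464.2.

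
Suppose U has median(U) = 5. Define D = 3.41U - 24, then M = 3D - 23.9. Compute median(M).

median(M) = -44.75

median(D) = 3.41·5 + (-24) = -6.95.
median(M) = 3·(-6.95) + (-23.9) = -44.75.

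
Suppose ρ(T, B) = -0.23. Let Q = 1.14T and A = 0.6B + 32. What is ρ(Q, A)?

Linear rescalings preserve correlation up to sign; here the slopes 1.14 and 0.6 have the same sign, so ρ(Q, A) = ρ(T, B) = -0.23.

ρ(Q, A) = -0.23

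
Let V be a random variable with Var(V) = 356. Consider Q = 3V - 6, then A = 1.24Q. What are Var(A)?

Var(Q) = 3²·356 = 3204.
Var(A) = 1.24²·3204 = 4926.4704.

Var(A) = 4926.4704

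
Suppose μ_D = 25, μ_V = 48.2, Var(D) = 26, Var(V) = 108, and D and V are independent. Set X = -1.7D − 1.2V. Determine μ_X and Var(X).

μ_X = -100.34, Var(X) = 230.66

μ_X = (-1.7)·μ_D + (-1.2)·μ_V = (-1.7)·25 + (-1.2)·48.2 = -100.34.
Var(X) = a²·Var(D) + b²·Var(V) + 2ab·Cov(D, V) with a = -1.7, b = -1.2.
Independence gives Cov(D, V) = 0.
= (-1.7)²·26 + (-1.2)²·108 + 2·(-1.7)·(-1.2)·0
= 75.14 + 155.52 + 0 = 230.66.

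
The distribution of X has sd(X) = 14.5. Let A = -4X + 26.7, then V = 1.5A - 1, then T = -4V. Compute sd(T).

sd(A) = |-4|·14.5 = 58.
sd(V) = |1.5|·58 = 87.
sd(T) = |-4|·87 = 348.

sd(T) = 348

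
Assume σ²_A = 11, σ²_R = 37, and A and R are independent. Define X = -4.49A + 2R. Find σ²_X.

σ²_X = 369.7611

σ²_X = a²·σ²_A + b²·σ²_R + 2ab·covariance of A and R with a = -4.49, b = 2.
Independence gives covariance of A and R = 0.
= (-4.49)²·11 + 2²·37 + 2·(-4.49)·2·0
= 221.7611 + 148 + 0 = 369.7611.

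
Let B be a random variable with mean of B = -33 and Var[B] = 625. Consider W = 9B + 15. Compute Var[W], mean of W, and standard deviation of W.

W = 9B + 15 is linear with a = 9, b = 15.
Var[W] = a²·Var[B] = 9²·625 = 50625 (the additive constant 15 does not affect variance).
mean of W = a·mean of B + b = 9·(-33) + 15 = -282.
standard deviation of B = √625 = 25.
standard deviation of W = |a|·standard deviation of B = |9|·25 = 225.

Var[W] = 50625, mean of W = -282, standard deviation of W = 225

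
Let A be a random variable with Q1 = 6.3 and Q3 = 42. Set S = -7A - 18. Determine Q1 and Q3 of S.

a = -7 < 0 reverses order: Q1(S) comes from Q3(A), Q3(S) from Q1(A).
Q1(S) = (-7)·42 + (-18) = -312; Q3(S) = (-7)·6.3 + (-18) = -62.1.

Q1(S) = -312, Q3(S) = -62.1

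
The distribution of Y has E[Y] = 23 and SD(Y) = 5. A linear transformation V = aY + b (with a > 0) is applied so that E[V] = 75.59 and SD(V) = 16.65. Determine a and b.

SD(V) = a·SD(Y) (a > 0), so a = 16.65/5 = 3.33.
E[V] = a·E[Y] + b, so b = 75.59 − 3.33·23 = -1.

a = 3.33, b = -1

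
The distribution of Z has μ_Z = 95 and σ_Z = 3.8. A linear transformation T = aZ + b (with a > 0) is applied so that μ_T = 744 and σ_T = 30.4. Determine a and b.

a = 8, b = -16

σ_T = a·σ_Z (a > 0), so a = 30.4/3.8 = 8.
μ_T = a·μ_Z + b, so b = 744 − 8·95 = -16.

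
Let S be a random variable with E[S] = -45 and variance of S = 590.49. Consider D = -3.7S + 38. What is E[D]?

E[D] = 204.5

D = -3.7S + 38 is linear with a = -3.7, b = 38.
E[D] = a·E[S] + b = (-3.7)·(-45) + 38 = 204.5.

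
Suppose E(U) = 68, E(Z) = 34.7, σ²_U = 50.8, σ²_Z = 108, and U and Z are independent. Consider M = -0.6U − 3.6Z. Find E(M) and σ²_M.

E(M) = (-0.6)·E(U) + (-3.6)·E(Z) = (-0.6)·68 + (-3.6)·34.7 = -165.72.
σ²_M = a²·σ²_U + b²·σ²_Z + 2ab·Cov(U, Z) with a = -0.6, b = -3.6.
Independence gives Cov(U, Z) = 0.
= (-0.6)²·50.8 + (-3.6)²·108 + 2·(-0.6)·(-3.6)·0
= 18.288 + 1399.68 + 0 = 1417.968.

E(M) = -165.72, σ²_M = 1417.968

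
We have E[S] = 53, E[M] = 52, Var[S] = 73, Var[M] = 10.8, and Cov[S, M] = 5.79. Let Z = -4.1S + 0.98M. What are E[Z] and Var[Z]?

E[Z] = -166.34, Var[Z] = 1190.97388

E[Z] = (-4.1)·E[S] + 0.98·E[M] = (-4.1)·53 + 0.98·52 = -166.34.
Var[Z] = a²·Var[S] + b²·Var[M] + 2ab·Cov[S, M] with a = -4.1, b = 0.98.
= (-4.1)²·73 + 0.98²·10.8 + 2·(-4.1)·0.98·5.79
= 1227.13 + 10.37232 + (-46.52844) = 1190.97388.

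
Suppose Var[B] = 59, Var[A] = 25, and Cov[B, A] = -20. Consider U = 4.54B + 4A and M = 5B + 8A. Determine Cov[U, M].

By bilinearity, Cov[U, M] = ac·Var[B] + bd·Var[A] + (ad+bc)·Cov[B, A], with a=4.54, b=4, c=5, d=8.
ac·Var[B] = 4.54·5·59 = 1339.3
bd·Var[A] = 4·8·25 = 800
(ad+bc)·Cov[B, A] = (56.32)·(-20) = -1126.4
Cov[U, M] = 1339.3 + 800 + (-1126.4) = 1012.9.

Cov[U, M] = 1012.9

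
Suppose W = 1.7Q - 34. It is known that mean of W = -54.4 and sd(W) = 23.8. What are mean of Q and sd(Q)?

mean of Q = -12, sd(Q) = 14

From W = 1.7Q - 34: mean of W = a·mean of Q + b, so mean of Q = (mean of W − b)/a = (-54.4 − (-34))/1.7 = -12.
sd(W) = |a|·sd(Q), so sd(Q) = 23.8/|1.7| = 14.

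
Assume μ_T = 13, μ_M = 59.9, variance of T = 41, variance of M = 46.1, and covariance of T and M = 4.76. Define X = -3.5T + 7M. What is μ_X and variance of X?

μ_X = (-3.5)·μ_T + 7·μ_M = (-3.5)·13 + 7·59.9 = 373.8.
variance of X = a²·variance of T + b²·variance of M + 2ab·covariance of T and M with a = -3.5, b = 7.
= (-3.5)²·41 + 7²·46.1 + 2·(-3.5)·7·4.76
= 502.25 + 2258.9 + (-233.24) = 2527.91.

μ_X = 373.8, variance of X = 2527.91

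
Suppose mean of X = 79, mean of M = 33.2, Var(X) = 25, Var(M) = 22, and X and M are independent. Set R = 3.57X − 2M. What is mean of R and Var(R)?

mean of R = 215.63, Var(R) = 406.6225

mean of R = 3.57·mean of X + (-2)·mean of M = 3.57·79 + (-2)·33.2 = 215.63.
Var(R) = a²·Var(X) + b²·Var(M) + 2ab·Cov[X, M] with a = 3.57, b = -2.
Independence gives Cov[X, M] = 0.
= 3.57²·25 + (-2)²·22 + 2·3.57·(-2)·0
= 318.6225 + 88 + 0 = 406.6225.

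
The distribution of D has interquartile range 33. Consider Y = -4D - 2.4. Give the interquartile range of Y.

Under Y = aD + b, IQR(Y) = |a|·IQR(D) = |-4|·33 = 132 (shifts cancel; spread scales by |a|).

IQR(Y) = 132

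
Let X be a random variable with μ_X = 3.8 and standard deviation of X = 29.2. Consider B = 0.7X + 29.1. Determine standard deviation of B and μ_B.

standard deviation of B = 20.44, μ_B = 31.76

B = 0.7X + 29.1 is linear with a = 0.7, b = 29.1.
standard deviation of B = |a|·standard deviation of X = |0.7|·29.2 = 20.44.
μ_B = a·μ_X + b = 0.7·3.8 + 29.1 = 31.76.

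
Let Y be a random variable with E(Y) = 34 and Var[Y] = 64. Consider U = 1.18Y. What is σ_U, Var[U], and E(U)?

σ_U = 9.44, Var[U] = 89.1136, E(U) = 40.12

U = 1.18Y is linear with a = 1.18, b = 0.
σ_Y = √64 = 8.
σ_U = |a|·σ_Y = |1.18|·8 = 9.44.
Var[U] = a²·Var[Y] = 1.18²·64 = 89.1136.
E(U) = a·E(Y) + b = 1.18·34 = 40.12.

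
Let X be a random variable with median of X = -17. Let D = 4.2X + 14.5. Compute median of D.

A linear map preserves order up to sign, so median of D = a·median of X + b = 4.2·(-17) + 14.5 = -56.9.

median of D = -56.9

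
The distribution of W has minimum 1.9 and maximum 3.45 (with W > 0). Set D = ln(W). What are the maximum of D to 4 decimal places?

ln(W) is increasing on this domain, so max(D) comes from max(W) = 3.45: max(D) = ln(3.45) ≈ 1.2384.

max(D) = 1.2384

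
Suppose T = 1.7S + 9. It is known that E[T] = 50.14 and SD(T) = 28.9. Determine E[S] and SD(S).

E[S] = 24.2, SD(S) = 17

From T = 1.7S + 9: E[T] = a·E[S] + b, so E[S] = (E[T] − b)/a = (50.14 − 9)/1.7 = 24.2.
SD(T) = |a|·SD(S), so SD(S) = 28.9/|1.7| = 17.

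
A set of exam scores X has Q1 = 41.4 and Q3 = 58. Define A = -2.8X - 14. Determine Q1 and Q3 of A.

a = -2.8 < 0 reverses order: Q1(A) comes from Q3(X), Q3(A) from Q1(X).
Q1(A) = (-2.8)·58 + (-14) = -176.4; Q3(A) = (-2.8)·41.4 + (-14) = -129.92.

Q1(A) = -176.4, Q3(A) = -129.92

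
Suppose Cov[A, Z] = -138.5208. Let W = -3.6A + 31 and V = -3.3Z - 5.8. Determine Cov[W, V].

Cov[W, V] = -1645.627104

Cov[W, V] = a·c·Cov[A, Z] = (-3.6)·(-3.3)·(-138.5208) = -1645.627104. Additive constants drop out.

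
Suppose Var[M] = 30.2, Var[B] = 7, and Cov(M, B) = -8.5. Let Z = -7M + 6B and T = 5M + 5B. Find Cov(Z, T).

By bilinearity, Cov(Z, T) = ac·Var[M] + bd·Var[B] + (ad+bc)·Cov(M, B), with a=-7, b=6, c=5, d=5.
ac·Var[M] = (-7)·5·30.2 = -1057
bd·Var[B] = 6·5·7 = 210
(ad+bc)·Cov(M, B) = (-5)·(-8.5) = 42.5
Cov(Z, T) = -1057 + 210 + 42.5 = -804.5.

Cov(Z, T) = -804.5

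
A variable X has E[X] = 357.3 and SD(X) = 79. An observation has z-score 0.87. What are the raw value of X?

X = E[X] + z·SD(X) = 357.3 + 0.87·79 = 426.03.

X = 426.03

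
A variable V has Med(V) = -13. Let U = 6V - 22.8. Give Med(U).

A linear map preserves order up to sign, so Med(U) = a·Med(V) + b = 6·(-13) + (-22.8) = -100.8.

Med(U) = -100.8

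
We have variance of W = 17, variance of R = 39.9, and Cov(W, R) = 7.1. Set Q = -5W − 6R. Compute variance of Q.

variance of Q = a²·variance of W + b²·variance of R + 2ab·Cov(W, R) with a = -5, b = -6.
= (-5)²·17 + (-6)²·39.9 + 2·(-5)·(-6)·7.1
= 425 + 1436.4 + 426 = 2287.4.

variance of Q = 2287.4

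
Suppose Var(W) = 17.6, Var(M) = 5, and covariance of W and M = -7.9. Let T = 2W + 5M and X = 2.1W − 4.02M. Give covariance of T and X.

covariance of T and X = -46.014

By bilinearity, covariance of T and X = ac·Var(W) + bd·Var(M) + (ad+bc)·covariance of W and M, with a=2, b=5, c=2.1, d=-4.02.
ac·Var(W) = 2·2.1·17.6 = 73.92
bd·Var(M) = 5·(-4.02)·5 = -100.5
(ad+bc)·covariance of W and M = (2.46)·(-7.9) = -19.434
covariance of T and X = 73.92 + (-100.5) + (-19.434) = -46.014.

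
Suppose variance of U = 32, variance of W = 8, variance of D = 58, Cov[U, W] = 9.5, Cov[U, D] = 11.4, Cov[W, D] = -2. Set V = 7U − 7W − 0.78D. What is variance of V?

variance of V = 917.9592

variance of V = a²·variance of U + b²·variance of W + c²·variance of D + 2ab·Cov[U, W] + 2ac·Cov[U, D] + 2bc·Cov[W, D], with a = 7, b = -7, c = -0.78.
= 1568 + 392 + 35.2872 + (-931) + (-124.488) + (-21.84)
= 917.9592.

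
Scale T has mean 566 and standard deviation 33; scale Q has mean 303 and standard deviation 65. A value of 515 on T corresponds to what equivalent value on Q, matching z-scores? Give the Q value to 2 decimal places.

Q = 202.55

z = (515 − 566)/33 ≈ -1.5455.
Q = 303 + z·65 = 303 + (515 − 566)·65/33 ≈ 202.55.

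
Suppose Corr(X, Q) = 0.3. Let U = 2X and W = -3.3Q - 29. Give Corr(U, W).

Linear rescalings preserve |correlation|; the slopes 2 and -3.3 have opposite signs, so the correlation flips sign: Corr(U, W) = −Corr(X, Q) = -0.3.

Corr(U, W) = -0.3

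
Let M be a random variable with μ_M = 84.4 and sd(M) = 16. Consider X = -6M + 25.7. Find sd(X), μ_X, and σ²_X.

X = -6M + 25.7 is linear with a = -6, b = 25.7.
sd(X) = |a|·sd(M) = |-6|·16 = 96.
μ_X = a·μ_M + b = (-6)·84.4 + 25.7 = -480.7.
σ²_M = 16² = 256.
σ²_X = a²·σ²_M = (-6)²·256 = 9216 (the additive constant 25.7 does not affect variance).

sd(X) = 96, μ_X = -480.7, σ²_X = 9216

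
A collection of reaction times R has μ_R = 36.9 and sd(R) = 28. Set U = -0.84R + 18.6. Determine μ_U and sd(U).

μ_U = -12.396, sd(U) = 23.52

U = -0.84R + 18.6 is linear with a = -0.84, b = 18.6.
μ_U = a·μ_R + b = (-0.84)·36.9 + 18.6 = -12.396.
sd(U) = |a|·sd(R) = |-0.84|·28 = 23.52.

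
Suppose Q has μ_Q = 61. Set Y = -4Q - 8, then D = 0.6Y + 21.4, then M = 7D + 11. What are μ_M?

μ_M = -897.6

μ_Y = (-4)·61 + (-8) = -252.
μ_D = 0.6·(-252) + 21.4 = -129.8.
μ_M = 7·(-129.8) + 11 = -897.6.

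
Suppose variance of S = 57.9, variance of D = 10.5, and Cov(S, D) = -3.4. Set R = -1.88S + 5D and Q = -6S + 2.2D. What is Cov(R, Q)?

By bilinearity, Cov(R, Q) = ac·variance of S + bd·variance of D + (ad+bc)·Cov(S, D), with a=-1.88, b=5, c=-6, d=2.2.
ac·variance of S = (-1.88)·(-6)·57.9 = 653.112
bd·variance of D = 5·2.2·10.5 = 115.5
(ad+bc)·Cov(S, D) = (-34.136)·(-3.4) = 116.0624
Cov(R, Q) = 653.112 + 115.5 + 116.0624 = 884.6744.

Cov(R, Q) = 884.6744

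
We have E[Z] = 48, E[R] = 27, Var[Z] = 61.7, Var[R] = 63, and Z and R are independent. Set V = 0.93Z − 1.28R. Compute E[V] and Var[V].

E[V] = 0.93·E[Z] + (-1.28)·E[R] = 0.93·48 + (-1.28)·27 = 10.08.
Var[V] = a²·Var[Z] + b²·Var[R] + 2ab·Cov[Z, R] with a = 0.93, b = -1.28.
Independence gives Cov[Z, R] = 0.
= 0.93²·61.7 + (-1.28)²·63 + 2·0.93·(-1.28)·0
= 53.36433 + 103.2192 + 0 = 156.58353.

E[V] = 10.08, Var[V] = 156.58353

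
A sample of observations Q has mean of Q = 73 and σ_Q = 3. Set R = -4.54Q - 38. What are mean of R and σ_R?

mean of R = -369.42, σ_R = 13.62

R = -4.54Q - 38 is linear with a = -4.54, b = -38.
mean of R = a·mean of Q + b = (-4.54)·73 + (-38) = -369.42.
σ_R = |a|·σ_Q = |-4.54|·3 = 13.62.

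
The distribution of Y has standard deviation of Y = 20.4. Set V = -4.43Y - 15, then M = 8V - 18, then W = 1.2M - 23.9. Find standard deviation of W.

standard deviation of V = |-4.43|·20.4 = 90.372.
standard deviation of M = |8|·90.372 = 722.976.
standard deviation of W = |1.2|·722.976 = 867.5712.

standard deviation of W = 867.5712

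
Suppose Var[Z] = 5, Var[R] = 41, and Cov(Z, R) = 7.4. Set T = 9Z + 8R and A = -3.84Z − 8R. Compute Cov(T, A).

By bilinearity, Cov(T, A) = ac·Var[Z] + bd·Var[R] + (ad+bc)·Cov(Z, R), with a=9, b=8, c=-3.84, d=-8.
ac·Var[Z] = 9·(-3.84)·5 = -172.8
bd·Var[R] = 8·(-8)·41 = -2624
(ad+bc)·Cov(Z, R) = (-102.72)·7.4 = -760.128
Cov(T, A) = -172.8 + (-2624) + (-760.128) = -3556.928.

Cov(T, A) = -3556.928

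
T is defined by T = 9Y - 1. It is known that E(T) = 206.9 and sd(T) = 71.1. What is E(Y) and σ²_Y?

From T = 9Y - 1: E(T) = a·E(Y) + b, so E(Y) = (E(T) − b)/a = (206.9 − (-1))/9 = 23.1.
σ²_T = 71.1² = 5055.21.
σ²_T = a²·σ²_Y, so σ²_Y = 5055.21/9² = 62.41.

E(Y) = 23.1, σ²_Y = 62.41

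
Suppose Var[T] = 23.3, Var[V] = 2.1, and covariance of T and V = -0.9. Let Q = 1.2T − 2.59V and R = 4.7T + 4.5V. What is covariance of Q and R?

By bilinearity, covariance of Q and R = ac·Var[T] + bd·Var[V] + (ad+bc)·covariance of T and V, with a=1.2, b=-2.59, c=4.7, d=4.5.
ac·Var[T] = 1.2·4.7·23.3 = 131.412
bd·Var[V] = (-2.59)·4.5·2.1 = -24.4755
(ad+bc)·covariance of T and V = (-6.773)·(-0.9) = 6.0957
covariance of Q and R = 131.412 + (-24.4755) + 6.0957 = 113.0322.

covariance of Q and R = 113.0322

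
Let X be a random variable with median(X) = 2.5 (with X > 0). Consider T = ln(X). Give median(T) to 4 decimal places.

median(T) = 0.9163

ln(X) is monotone on this domain, so median(T) = ln(2.5) ≈ 0.9163.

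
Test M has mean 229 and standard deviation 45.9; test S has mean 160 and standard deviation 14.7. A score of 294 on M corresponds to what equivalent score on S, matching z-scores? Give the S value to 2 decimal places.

z = (294 − 229)/45.9 ≈ 1.4161.
S = 160 + z·14.7 = 160 + (294 − 229)·14.7/45.9 ≈ 180.82.

S = 180.82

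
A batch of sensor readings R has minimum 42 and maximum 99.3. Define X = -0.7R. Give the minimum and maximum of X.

min(X) = -69.51, max(X) = -29.4

a = -0.7 < 0, so order reverses: min(X) = a·max(R)+b = (-0.7)·99.3 = -69.51; max(X) = a·min(R)+b = (-0.7)·42 = -29.4.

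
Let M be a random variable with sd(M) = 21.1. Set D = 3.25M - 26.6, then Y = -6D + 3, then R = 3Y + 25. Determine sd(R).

sd(D) = |3.25|·21.1 = 68.575.
sd(Y) = |-6|·68.575 = 411.45.
sd(R) = |3|·411.45 = 1234.35.

sd(R) = 1234.35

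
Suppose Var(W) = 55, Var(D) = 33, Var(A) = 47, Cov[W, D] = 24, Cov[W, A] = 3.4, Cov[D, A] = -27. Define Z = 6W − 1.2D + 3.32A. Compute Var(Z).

Var(Z) = a²·Var(W) + b²·Var(D) + c²·Var(A) + 2ab·Cov[W, D] + 2ac·Cov[W, A] + 2bc·Cov[D, A], with a = 6, b = -1.2, c = 3.32.
= 1980 + 47.52 + 518.0528 + (-345.6) + 135.456 + 215.136
= 2550.5648.

Var(Z) = 2550.5648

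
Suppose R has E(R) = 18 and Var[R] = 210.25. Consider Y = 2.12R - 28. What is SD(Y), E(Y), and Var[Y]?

SD(Y) = 30.74, E(Y) = 10.16, Var[Y] = 944.9476

Y = 2.12R - 28 is linear with a = 2.12, b = -28.
SD(R) = √210.25 = 14.5.
SD(Y) = |a|·SD(R) = |2.12|·14.5 = 30.74.
E(Y) = a·E(R) + b = 2.12·18 + (-28) = 10.16.
Var[Y] = a²·Var[R] = 2.12²·210.25 = 944.9476 (the additive constant -28 does not affect variance).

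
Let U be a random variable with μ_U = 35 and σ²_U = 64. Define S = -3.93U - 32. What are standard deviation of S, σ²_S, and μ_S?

standard deviation of S = 31.44, σ²_S = 988.4736, μ_S = -169.55

S = -3.93U - 32 is linear with a = -3.93, b = -32.
standard deviation of U = √64 = 8.
standard deviation of S = |a|·standard deviation of U = |-3.93|·8 = 31.44.
σ²_S = a²·σ²_U = (-3.93)²·64 = 988.4736 (the additive constant -32 does not affect variance).
μ_S = a·μ_U + b = (-3.93)·35 + (-32) = -169.55.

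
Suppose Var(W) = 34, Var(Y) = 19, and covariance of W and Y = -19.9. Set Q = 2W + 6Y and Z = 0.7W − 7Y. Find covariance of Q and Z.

covariance of Q and Z = -555.38

By bilinearity, covariance of Q and Z = ac·Var(W) + bd·Var(Y) + (ad+bc)·covariance of W and Y, with a=2, b=6, c=0.7, d=-7.
ac·Var(W) = 2·0.7·34 = 47.6
bd·Var(Y) = 6·(-7)·19 = -798
(ad+bc)·covariance of W and Y = (-9.8)·(-19.9) = 195.02
covariance of Q and Z = 47.6 + (-798) + 195.02 = -555.38.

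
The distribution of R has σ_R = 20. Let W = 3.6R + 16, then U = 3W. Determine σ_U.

σ_U = 216

σ_W = |3.6|·20 = 72.
σ_U = |3|·72 = 216.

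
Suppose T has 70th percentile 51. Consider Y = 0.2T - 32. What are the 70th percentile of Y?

70th percentile of Y = -21.8

Since a = 0.2 > 0 the transformation is increasing, so the 70th percentile of Y = a·(P_{70} of T) + b = 0.2·51 + (-32) = -21.8.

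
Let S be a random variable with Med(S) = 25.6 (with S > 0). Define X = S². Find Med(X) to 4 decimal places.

S² is monotone on this domain, so Med(X) = square(25.6) = 655.36.

Med(X) = 655.36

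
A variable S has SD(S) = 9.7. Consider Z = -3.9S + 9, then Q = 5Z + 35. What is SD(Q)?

SD(Z) = |-3.9|·9.7 = 37.83.
SD(Q) = |5|·37.83 = 189.15.

SD(Q) = 189.15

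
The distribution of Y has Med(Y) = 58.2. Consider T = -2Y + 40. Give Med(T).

A linear map preserves order up to sign, so Med(T) = a·Med(Y) + b = (-2)·58.2 + 40 = -76.4.

Med(T) = -76.4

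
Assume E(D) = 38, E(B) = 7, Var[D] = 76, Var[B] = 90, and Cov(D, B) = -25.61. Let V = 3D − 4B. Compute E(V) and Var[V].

E(V) = 86, Var[V] = 2738.64

E(V) = 3·E(D) + (-4)·E(B) = 3·38 + (-4)·7 = 86.
Var[V] = a²·Var[D] + b²·Var[B] + 2ab·Cov(D, B) with a = 3, b = -4.
= 3²·76 + (-4)²·90 + 2·3·(-4)·(-25.61)
= 684 + 1440 + 614.64 = 2738.64.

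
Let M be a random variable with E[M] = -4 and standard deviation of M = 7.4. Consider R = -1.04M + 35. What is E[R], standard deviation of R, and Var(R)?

E[R] = 39.16, standard deviation of R = 7.696, Var(R) = 59.228416

R = -1.04M + 35 is linear with a = -1.04, b = 35.
E[R] = a·E[M] + b = (-1.04)·(-4) + 35 = 39.16.
standard deviation of R = |a|·standard deviation of M = |-1.04|·7.4 = 7.696.
Var(M) = 7.4² = 54.76.
Var(R) = a²·Var(M) = (-1.04)²·54.76 = 59.228416 (the additive constant 35 does not affect variance).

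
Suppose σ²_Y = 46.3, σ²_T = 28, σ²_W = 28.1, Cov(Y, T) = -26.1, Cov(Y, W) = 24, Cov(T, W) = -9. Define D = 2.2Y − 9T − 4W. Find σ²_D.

σ²_D = a²·σ²_Y + b²·σ²_T + c²·σ²_W + 2ab·Cov(Y, T) + 2ac·Cov(Y, W) + 2bc·Cov(T, W), with a = 2.2, b = -9, c = -4.
= 224.092 + 2268 + 449.6 + 1033.56 + (-422.4) + (-648)
= 2904.852.

σ²_D = 2904.852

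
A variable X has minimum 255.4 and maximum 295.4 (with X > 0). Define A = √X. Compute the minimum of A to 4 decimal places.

√X is increasing on this domain, so min(A) comes from min(X) = 255.4: min(A) = √(255.4) ≈ 15.9812.

min(A) = 15.9812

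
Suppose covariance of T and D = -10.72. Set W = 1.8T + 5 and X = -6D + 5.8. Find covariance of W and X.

covariance of W and X = a·c·covariance of T and D = 1.8·(-6)·(-10.72) = 115.776. Additive constants drop out.

covariance of W and X = 115.776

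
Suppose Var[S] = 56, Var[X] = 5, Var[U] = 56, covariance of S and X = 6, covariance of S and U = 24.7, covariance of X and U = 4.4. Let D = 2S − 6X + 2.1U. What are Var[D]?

Var[D] = a²·Var[S] + b²·Var[X] + c²·Var[U] + 2ab·covariance of S and X + 2ac·covariance of S and U + 2bc·covariance of X and U, with a = 2, b = -6, c = 2.1.
= 224 + 180 + 246.96 + (-144) + 207.48 + (-110.88)
= 603.56.

Var[D] = 603.56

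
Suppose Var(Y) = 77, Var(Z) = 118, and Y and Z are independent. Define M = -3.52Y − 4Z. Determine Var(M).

Var(M) = 2842.0608

Var(M) = a²·Var(Y) + b²·Var(Z) + 2ab·Cov(Y, Z) with a = -3.52, b = -4.
Independence gives Cov(Y, Z) = 0.
= (-3.52)²·77 + (-4)²·118 + 2·(-3.52)·(-4)·0
= 954.0608 + 1888 + 0 = 2842.0608.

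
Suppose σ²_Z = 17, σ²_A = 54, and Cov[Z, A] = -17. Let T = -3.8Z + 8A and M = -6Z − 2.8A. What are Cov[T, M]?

By bilinearity, Cov[T, M] = ac·σ²_Z + bd·σ²_A + (ad+bc)·Cov[Z, A], with a=-3.8, b=8, c=-6, d=-2.8.
ac·σ²_Z = (-3.8)·(-6)·17 = 387.6
bd·σ²_A = 8·(-2.8)·54 = -1209.6
(ad+bc)·Cov[Z, A] = (-37.36)·(-17) = 635.12
Cov[T, M] = 387.6 + (-1209.6) + 635.12 = -186.88.

Cov[T, M] = -186.88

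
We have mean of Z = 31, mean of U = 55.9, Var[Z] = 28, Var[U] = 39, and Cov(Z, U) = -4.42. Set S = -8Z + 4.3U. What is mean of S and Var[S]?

mean of S = -7.63, Var[S] = 2817.206

mean of S = (-8)·mean of Z + 4.3·mean of U = (-8)·31 + 4.3·55.9 = -7.63.
Var[S] = a²·Var[Z] + b²·Var[U] + 2ab·Cov(Z, U) with a = -8, b = 4.3.
= (-8)²·28 + 4.3²·39 + 2·(-8)·4.3·(-4.42)
= 1792 + 721.11 + 304.096 = 2817.206.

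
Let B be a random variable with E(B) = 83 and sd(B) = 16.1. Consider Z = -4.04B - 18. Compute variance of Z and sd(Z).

variance of Z = 4230.721936, sd(Z) = 65.044

Z = -4.04B - 18 is linear with a = -4.04, b = -18.
variance of B = 16.1² = 259.21.
variance of Z = a²·variance of B = (-4.04)²·259.21 = 4230.721936 (the additive constant -18 does not affect variance).
sd(Z) = |a|·sd(B) = |-4.04|·16.1 = 65.044.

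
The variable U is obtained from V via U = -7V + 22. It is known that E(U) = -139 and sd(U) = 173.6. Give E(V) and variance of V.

E(V) = 23, variance of V = 615.04

From U = -7V + 22: E(U) = a·E(V) + b, so E(V) = (E(U) − b)/a = (-139 − 22)/(-7) = 23.
variance of U = 173.6² = 30136.96.
variance of U = a²·variance of V, so variance of V = 30136.96/(-7)² = 615.04.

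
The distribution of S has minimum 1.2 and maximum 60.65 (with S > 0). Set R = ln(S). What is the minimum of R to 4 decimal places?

ln(S) is increasing on this domain, so min(R) comes from min(S) = 1.2: min(R) = ln(1.2) ≈ 0.1823.

min(R) = 0.1823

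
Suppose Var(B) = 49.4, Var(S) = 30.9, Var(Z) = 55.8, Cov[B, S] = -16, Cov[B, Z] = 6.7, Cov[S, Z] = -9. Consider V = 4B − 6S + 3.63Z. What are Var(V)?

Var(V) = 3992.67902

Var(V) = a²·Var(B) + b²·Var(S) + c²·Var(Z) + 2ab·Cov[B, S] + 2ac·Cov[B, Z] + 2bc·Cov[S, Z], with a = 4, b = -6, c = 3.63.
= 790.4 + 1112.4 + 735.27102 + 768 + 194.568 + 392.04
= 3992.67902.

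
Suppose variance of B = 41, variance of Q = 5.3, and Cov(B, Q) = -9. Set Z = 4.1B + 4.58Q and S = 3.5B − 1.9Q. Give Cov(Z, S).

By bilinearity, Cov(Z, S) = ac·variance of B + bd·variance of Q + (ad+bc)·Cov(B, Q), with a=4.1, b=4.58, c=3.5, d=-1.9.
ac·variance of B = 4.1·3.5·41 = 588.35
bd·variance of Q = 4.58·(-1.9)·5.3 = -46.1206
(ad+bc)·Cov(B, Q) = (8.24)·(-9) = -74.16
Cov(Z, S) = 588.35 + (-46.1206) + (-74.16) = 468.0694.

Cov(Z, S) = 468.0694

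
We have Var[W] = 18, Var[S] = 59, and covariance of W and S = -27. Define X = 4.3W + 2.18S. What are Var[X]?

Var[X] = a²·Var[W] + b²·Var[S] + 2ab·covariance of W and S with a = 4.3, b = 2.18.
= 4.3²·18 + 2.18²·59 + 2·4.3·2.18·(-27)
= 332.82 + 280.3916 + (-506.196) = 107.0156.

Var[X] = 107.0156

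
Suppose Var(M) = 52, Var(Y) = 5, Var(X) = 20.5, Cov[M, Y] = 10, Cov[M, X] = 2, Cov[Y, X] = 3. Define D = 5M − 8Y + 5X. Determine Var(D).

Var(D) = 1192.5

Var(D) = a²·Var(M) + b²·Var(Y) + c²·Var(X) + 2ab·Cov[M, Y] + 2ac·Cov[M, X] + 2bc·Cov[Y, X], with a = 5, b = -8, c = 5.
= 1300 + 320 + 512.5 + (-800) + 100 + (-240)
= 1192.5.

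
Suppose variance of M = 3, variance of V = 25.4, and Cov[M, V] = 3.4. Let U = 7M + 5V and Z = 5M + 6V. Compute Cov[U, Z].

Cov[U, Z] = 1094.8

By bilinearity, Cov[U, Z] = ac·variance of M + bd·variance of V + (ad+bc)·Cov[M, V], with a=7, b=5, c=5, d=6.
ac·variance of M = 7·5·3 = 105
bd·variance of V = 5·6·25.4 = 762
(ad+bc)·Cov[M, V] = (67)·3.4 = 227.8
Cov[U, Z] = 105 + 762 + 227.8 = 1094.8.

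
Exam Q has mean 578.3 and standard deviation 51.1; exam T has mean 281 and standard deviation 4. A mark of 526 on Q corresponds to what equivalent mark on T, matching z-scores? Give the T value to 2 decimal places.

z = (526 − 578.3)/51.1 ≈ -1.0235.
T = 281 + z·4 = 281 + (526 − 578.3)·4/51.1 ≈ 276.91.

T = 276.91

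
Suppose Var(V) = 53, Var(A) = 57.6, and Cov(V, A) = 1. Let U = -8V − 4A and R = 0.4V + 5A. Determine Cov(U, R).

Cov(U, R) = -1363.2

By bilinearity, Cov(U, R) = ac·Var(V) + bd·Var(A) + (ad+bc)·Cov(V, A), with a=-8, b=-4, c=0.4, d=5.
ac·Var(V) = (-8)·0.4·53 = -169.6
bd·Var(A) = (-4)·5·57.6 = -1152
(ad+bc)·Cov(V, A) = (-41.6)·1 = -41.6
Cov(U, R) = -169.6 + (-1152) + (-41.6) = -1363.2.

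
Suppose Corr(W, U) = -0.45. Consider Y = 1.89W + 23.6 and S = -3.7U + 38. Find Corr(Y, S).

Linear rescalings preserve |correlation|; the slopes 1.89 and -3.7 have opposite signs, so the correlation flips sign: Corr(Y, S) = −Corr(W, U) = 0.45.

Corr(Y, S) = 0.45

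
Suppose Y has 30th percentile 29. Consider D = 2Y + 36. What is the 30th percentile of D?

30th percentile of D = 94

Since a = 2 > 0 the transformation is increasing, so the 30th percentile of D = a·(P_{30} of Y) + b = 2·29 + 36 = 94.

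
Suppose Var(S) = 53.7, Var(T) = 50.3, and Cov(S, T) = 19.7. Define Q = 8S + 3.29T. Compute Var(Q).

Var(Q) = 5018.26023

Var(Q) = a²·Var(S) + b²·Var(T) + 2ab·Cov(S, T) with a = 8, b = 3.29.
= 8²·53.7 + 3.29²·50.3 + 2·8·3.29·19.7
= 3436.8 + 544.45223 + 1037.008 = 5018.26023.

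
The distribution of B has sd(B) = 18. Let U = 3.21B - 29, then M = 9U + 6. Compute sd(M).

sd(M) = 520.02

sd(U) = |3.21|·18 = 57.78.
sd(M) = |9|·57.78 = 520.02.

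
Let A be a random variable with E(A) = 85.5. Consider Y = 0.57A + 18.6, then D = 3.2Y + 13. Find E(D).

E(D) = 228.472

E(Y) = 0.57·85.5 + 18.6 = 67.335.
E(D) = 3.2·67.335 + 13 = 228.472.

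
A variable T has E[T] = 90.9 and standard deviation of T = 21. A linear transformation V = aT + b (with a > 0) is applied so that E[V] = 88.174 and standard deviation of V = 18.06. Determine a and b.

a = 0.86, b = 10

standard deviation of V = a·standard deviation of T (a > 0), so a = 18.06/21 = 0.86.
E[V] = a·E[T] + b, so b = 88.174 − 0.86·90.9 = 10.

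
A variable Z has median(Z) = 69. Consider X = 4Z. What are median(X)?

median(X) = 276

A linear map preserves order up to sign, so median(X) = a·median(Z) + b = 4·69 = 276.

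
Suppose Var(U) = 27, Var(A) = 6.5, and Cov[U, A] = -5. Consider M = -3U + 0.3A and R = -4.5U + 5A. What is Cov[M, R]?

By bilinearity, Cov[M, R] = ac·Var(U) + bd·Var(A) + (ad+bc)·Cov[U, A], with a=-3, b=0.3, c=-4.5, d=5.
ac·Var(U) = (-3)·(-4.5)·27 = 364.5
bd·Var(A) = 0.3·5·6.5 = 9.75
(ad+bc)·Cov[U, A] = (-16.35)·(-5) = 81.75
Cov[M, R] = 364.5 + 9.75 + 81.75 = 456.

Cov[M, R] = 456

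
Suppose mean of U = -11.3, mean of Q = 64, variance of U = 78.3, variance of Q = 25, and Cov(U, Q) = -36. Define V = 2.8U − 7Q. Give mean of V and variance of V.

mean of V = -479.64, variance of V = 3250.072

mean of V = 2.8·mean of U + (-7)·mean of Q = 2.8·(-11.3) + (-7)·64 = -479.64.
variance of V = a²·variance of U + b²·variance of Q + 2ab·Cov(U, Q) with a = 2.8, b = -7.
= 2.8²·78.3 + (-7)²·25 + 2·2.8·(-7)·(-36)
= 613.872 + 1225 + 1411.2 = 3250.072.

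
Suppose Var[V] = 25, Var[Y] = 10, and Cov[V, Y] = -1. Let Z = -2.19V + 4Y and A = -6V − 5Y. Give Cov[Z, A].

By bilinearity, Cov[Z, A] = ac·Var[V] + bd·Var[Y] + (ad+bc)·Cov[V, Y], with a=-2.19, b=4, c=-6, d=-5.
ac·Var[V] = (-2.19)·(-6)·25 = 328.5
bd·Var[Y] = 4·(-5)·10 = -200
(ad+bc)·Cov[V, Y] = (-13.05)·(-1) = 13.05
Cov[Z, A] = 328.5 + (-200) + 13.05 = 141.55.

Cov[Z, A] = 141.55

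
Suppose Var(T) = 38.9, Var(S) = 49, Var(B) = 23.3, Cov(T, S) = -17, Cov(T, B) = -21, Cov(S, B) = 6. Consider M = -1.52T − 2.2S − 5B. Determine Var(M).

Var(M) = a²·Var(T) + b²·Var(S) + c²·Var(B) + 2ab·Cov(T, S) + 2ac·Cov(T, B) + 2bc·Cov(S, B), with a = -1.52, b = -2.2, c = -5.
= 89.87456 + 237.16 + 582.5 + (-113.696) + (-319.2) + 132
= 608.63856.

Var(M) = 608.63856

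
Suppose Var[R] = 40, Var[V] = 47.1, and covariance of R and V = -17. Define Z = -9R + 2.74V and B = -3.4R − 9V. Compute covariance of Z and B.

covariance of Z and B = -1156.114

By bilinearity, covariance of Z and B = ac·Var[R] + bd·Var[V] + (ad+bc)·covariance of R and V, with a=-9, b=2.74, c=-3.4, d=-9.
ac·Var[R] = (-9)·(-3.4)·40 = 1224
bd·Var[V] = 2.74·(-9)·47.1 = -1161.486
(ad+bc)·covariance of R and V = (71.684)·(-17) = -1218.628
covariance of Z and B = 1224 + (-1161.486) + (-1218.628) = -1156.114.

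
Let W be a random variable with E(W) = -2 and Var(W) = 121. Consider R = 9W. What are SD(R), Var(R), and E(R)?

SD(R) = 99, Var(R) = 9801, E(R) = -18

R = 9W is linear with a = 9, b = 0.
SD(W) = √121 = 11.
SD(R) = |a|·SD(W) = |9|·11 = 99.
Var(R) = a²·Var(W) = 9²·121 = 9801.
E(R) = a·E(W) + b = 9·(-2) = -18.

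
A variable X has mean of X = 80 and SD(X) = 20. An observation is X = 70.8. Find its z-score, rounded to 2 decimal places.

z = -0.46

z = (X − mean of X) / SD(X) = (70.8 − 80) / 20 = -0.46.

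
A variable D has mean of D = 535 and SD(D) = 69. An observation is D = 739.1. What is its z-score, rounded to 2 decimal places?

z = (D − mean of D) / SD(D) = (739.1 − 535) / 69 ≈ 2.96.

z = 2.96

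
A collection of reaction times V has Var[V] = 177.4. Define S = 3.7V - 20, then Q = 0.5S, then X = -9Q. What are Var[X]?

Var[X] = 49179.2715

Var[S] = 3.7²·177.4 = 2428.606.
Var[Q] = 0.5²·2428.606 = 607.1515.
Var[X] = (-9)²·607.1515 = 49179.2715.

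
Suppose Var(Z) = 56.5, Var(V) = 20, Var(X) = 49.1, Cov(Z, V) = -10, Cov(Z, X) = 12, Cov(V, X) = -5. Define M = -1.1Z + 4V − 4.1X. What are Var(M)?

Var(M) = 1573.976

Var(M) = a²·Var(Z) + b²·Var(V) + c²·Var(X) + 2ab·Cov(Z, V) + 2ac·Cov(Z, X) + 2bc·Cov(V, X), with a = -1.1, b = 4, c = -4.1.
= 68.365 + 320 + 825.371 + 88 + 108.24 + 164
= 1573.976.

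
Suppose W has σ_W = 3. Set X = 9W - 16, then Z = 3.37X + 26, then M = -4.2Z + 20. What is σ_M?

σ_M = 382.158

σ_X = |9|·3 = 27.
σ_Z = |3.37|·27 = 90.99.
σ_M = |-4.2|·90.99 = 382.158.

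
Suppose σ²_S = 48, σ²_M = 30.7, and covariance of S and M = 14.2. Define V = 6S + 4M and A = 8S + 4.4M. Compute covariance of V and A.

covariance of V and A = 3673.6

By bilinearity, covariance of V and A = ac·σ²_S + bd·σ²_M + (ad+bc)·covariance of S and M, with a=6, b=4, c=8, d=4.4.
ac·σ²_S = 6·8·48 = 2304
bd·σ²_M = 4·4.4·30.7 = 540.32
(ad+bc)·covariance of S and M = (58.4)·14.2 = 829.28
covariance of V and A = 2304 + 540.32 + 829.28 = 3673.6.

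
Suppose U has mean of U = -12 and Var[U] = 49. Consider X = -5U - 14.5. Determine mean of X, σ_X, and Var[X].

mean of X = 45.5, σ_X = 35, Var[X] = 1225

X = -5U - 14.5 is linear with a = -5, b = -14.5.
mean of X = a·mean of U + b = (-5)·(-12) + (-14.5) = 45.5.
σ_U = √49 = 7.
σ_X = |a|·σ_U = |-5|·7 = 35.
Var[X] = a²·Var[U] = (-5)²·49 = 1225 (the additive constant -14.5 does not affect variance).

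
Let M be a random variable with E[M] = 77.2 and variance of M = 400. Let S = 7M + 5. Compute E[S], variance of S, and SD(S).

E[S] = 545.4, variance of S = 19600, SD(S) = 140

S = 7M + 5 is linear with a = 7, b = 5.
E[S] = a·E[M] + b = 7·77.2 + 5 = 545.4.
variance of S = a²·variance of M = 7²·400 = 19600 (the additive constant 5 does not affect variance).
SD(M) = √400 = 20.
SD(S) = |a|·SD(M) = |7|·20 = 140.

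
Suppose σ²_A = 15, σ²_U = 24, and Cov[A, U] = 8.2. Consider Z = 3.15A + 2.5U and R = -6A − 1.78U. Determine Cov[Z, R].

By bilinearity, Cov[Z, R] = ac·σ²_A + bd·σ²_U + (ad+bc)·Cov[A, U], with a=3.15, b=2.5, c=-6, d=-1.78.
ac·σ²_A = 3.15·(-6)·15 = -283.5
bd·σ²_U = 2.5·(-1.78)·24 = -106.8
(ad+bc)·Cov[A, U] = (-20.607)·8.2 = -168.9774
Cov[Z, R] = -283.5 + (-106.8) + (-168.9774) = -559.2774.

Cov[Z, R] = -559.2774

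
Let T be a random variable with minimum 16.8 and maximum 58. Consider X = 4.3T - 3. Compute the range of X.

Range(X) = 177.16

Range of T = 58 − 16.8 = 41.2.
Range(X) = |a|·Range(T) = |4.3|·41.2 = 177.16.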